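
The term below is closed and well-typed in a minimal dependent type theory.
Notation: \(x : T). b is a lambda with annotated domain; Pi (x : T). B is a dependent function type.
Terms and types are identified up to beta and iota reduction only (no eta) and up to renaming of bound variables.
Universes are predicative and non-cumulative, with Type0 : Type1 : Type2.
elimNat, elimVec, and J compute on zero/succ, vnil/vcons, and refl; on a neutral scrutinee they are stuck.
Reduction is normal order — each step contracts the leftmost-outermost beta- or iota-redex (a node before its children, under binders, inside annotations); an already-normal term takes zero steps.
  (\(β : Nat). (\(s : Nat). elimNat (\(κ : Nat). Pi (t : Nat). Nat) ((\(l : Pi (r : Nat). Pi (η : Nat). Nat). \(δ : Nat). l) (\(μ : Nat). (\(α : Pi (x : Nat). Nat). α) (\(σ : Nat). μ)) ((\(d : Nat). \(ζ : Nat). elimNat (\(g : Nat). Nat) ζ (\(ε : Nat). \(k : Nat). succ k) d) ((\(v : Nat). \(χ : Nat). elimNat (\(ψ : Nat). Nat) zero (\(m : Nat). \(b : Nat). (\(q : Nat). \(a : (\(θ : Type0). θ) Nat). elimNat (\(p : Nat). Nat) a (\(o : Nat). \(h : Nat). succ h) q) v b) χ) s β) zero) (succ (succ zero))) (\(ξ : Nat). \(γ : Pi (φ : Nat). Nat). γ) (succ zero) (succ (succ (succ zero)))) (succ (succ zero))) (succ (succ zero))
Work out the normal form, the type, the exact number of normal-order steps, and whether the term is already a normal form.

reduced normal form:
  succ (succ zero)
the term's type:
  Nat
steps to reach normal form (normal order): 11
already normal: no
first contracted redex: a beta-redex


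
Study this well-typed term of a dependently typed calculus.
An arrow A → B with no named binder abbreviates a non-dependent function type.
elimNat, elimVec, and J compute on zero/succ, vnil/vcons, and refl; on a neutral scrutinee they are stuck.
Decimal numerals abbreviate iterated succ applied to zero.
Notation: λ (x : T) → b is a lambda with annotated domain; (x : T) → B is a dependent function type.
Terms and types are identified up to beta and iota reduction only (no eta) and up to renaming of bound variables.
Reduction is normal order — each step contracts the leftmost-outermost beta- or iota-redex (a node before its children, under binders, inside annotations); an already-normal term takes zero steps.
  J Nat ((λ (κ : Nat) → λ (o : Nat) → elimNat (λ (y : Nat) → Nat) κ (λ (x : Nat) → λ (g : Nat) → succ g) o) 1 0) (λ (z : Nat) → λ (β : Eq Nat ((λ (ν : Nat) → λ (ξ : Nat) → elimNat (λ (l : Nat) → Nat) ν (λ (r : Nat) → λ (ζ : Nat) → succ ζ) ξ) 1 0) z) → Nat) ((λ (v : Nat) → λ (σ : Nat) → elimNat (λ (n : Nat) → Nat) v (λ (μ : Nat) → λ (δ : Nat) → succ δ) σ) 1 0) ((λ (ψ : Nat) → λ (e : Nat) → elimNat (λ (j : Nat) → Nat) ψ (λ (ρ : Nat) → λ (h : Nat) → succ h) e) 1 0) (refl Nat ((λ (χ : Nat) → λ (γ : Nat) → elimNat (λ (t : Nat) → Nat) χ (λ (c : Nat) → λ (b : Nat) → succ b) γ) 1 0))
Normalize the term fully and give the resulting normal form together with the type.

normal form:
  1
inferred type:
  Nat
observation: normalization takes exactly 4 steps under the normal-order strategy.


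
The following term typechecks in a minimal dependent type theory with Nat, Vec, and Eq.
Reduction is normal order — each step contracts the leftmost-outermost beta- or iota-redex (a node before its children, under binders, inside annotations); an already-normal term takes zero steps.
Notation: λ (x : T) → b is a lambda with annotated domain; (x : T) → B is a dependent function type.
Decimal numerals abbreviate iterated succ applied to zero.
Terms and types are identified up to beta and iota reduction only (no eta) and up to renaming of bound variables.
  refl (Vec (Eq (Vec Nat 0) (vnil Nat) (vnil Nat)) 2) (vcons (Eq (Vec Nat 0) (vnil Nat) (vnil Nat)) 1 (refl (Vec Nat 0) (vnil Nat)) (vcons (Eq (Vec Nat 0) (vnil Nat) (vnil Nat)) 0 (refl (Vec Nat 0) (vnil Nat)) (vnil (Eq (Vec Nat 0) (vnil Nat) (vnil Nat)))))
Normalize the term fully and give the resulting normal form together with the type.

normal form:
  refl (Vec (Eq (Vec Nat 0) (vnil Nat) (vnil Nat)) 2) (vcons (Eq (Vec Nat 0) (vnil Nat) (vnil Nat)) 1 (refl (Vec Nat 0) (vnil Nat)) (vcons (Eq (Vec Nat 0) (vnil Nat) (vnil Nat)) 0 (refl (Vec Nat 0) (vnil Nat)) (vnil (Eq (Vec Nat 0) (vnil Nat) (vnil Nat)))))
inferred type:
  Eq (Vec (Eq (Vec Nat 0) (vnil Nat) (vnil Nat)) 2) (vcons (Eq (Vec Nat 0) (vnil Nat) (vnil Nat)) 1 (refl (Vec Nat 0) (vnil Nat)) (vcons (Eq (Vec Nat 0) (vnil Nat) (vnil Nat)) 0 (refl (Vec Nat 0) (vnil Nat)) (vnil (Eq (Vec Nat 0) (vnil Nat) (vnil Nat))))) (vcons (Eq (Vec Nat 0) (vnil Nat) (vnil Nat)) 1 (refl (Vec Nat 0) (vnil Nat)) (vcons (Eq (Vec Nat 0) (vnil Nat) (vnil Nat)) 0 (refl (Vec Nat 0) (vnil Nat)) (vnil (Eq (Vec Nat 0) (vnil Nat) (vnil Nat)))))
observation: the term is already in normal form.


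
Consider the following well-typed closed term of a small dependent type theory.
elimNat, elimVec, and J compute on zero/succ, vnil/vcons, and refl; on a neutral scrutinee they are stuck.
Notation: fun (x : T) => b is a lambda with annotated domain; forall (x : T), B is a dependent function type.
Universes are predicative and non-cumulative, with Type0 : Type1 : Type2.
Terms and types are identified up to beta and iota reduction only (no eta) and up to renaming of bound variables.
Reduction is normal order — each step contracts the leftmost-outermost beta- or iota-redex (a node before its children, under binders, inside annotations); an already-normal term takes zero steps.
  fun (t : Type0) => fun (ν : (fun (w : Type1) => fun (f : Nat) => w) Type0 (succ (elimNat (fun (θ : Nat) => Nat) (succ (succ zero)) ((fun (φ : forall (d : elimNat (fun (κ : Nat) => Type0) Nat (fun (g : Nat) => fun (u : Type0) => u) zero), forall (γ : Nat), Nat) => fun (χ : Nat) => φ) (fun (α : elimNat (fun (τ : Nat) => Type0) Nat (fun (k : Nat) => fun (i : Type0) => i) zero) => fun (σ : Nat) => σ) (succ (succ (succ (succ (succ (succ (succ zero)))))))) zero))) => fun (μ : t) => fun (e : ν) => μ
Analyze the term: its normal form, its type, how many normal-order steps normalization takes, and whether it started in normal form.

resulting normal form:
  fun (t : Type0) => fun (ν : Type0) => fun (w : t) => fun (f : ν) => w
the term's type:
  forall (t : Type0), forall (ν : Type0), forall (w : t), forall (f : ν), t
normal-order step count: 2
term was already normal: no
first contracted redex: a beta-redex


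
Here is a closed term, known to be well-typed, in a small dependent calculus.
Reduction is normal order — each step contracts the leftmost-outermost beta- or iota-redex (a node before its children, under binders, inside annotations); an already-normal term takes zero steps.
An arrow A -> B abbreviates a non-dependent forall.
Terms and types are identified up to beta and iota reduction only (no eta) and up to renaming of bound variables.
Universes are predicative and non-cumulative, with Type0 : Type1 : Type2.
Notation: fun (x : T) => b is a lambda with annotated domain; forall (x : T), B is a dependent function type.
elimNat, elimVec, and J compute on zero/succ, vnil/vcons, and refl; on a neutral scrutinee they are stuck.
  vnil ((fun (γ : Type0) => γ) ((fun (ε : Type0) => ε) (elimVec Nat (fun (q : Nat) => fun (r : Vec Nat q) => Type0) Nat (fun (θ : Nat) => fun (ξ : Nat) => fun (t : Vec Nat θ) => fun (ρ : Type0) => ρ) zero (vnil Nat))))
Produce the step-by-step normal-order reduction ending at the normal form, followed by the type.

normal-order reduction sequence:
  vnil ((fun (γ : Type0) => γ) ((fun (ε : Type0) => ε) (elimVec Nat (fun (q : Nat) => fun (r : Vec Nat q) => Type0) Nat (fun (θ : Nat) => fun (ξ : Nat) => fun (t : Vec Nat θ) => fun (ρ : Type0) => ρ) zero (vnil Nat))))
  ~> vnil ((fun (γ : Type0) => γ) (elimVec Nat (fun (ε : Nat) => fun (q : Vec Nat ε) => Type0) Nat (fun (r : Nat) => fun (θ : Nat) => fun (ξ : Vec Nat r) => fun (t : Type0) => t) zero (vnil Nat)))
  ~> vnil (elimVec Nat (fun (γ : Nat) => fun (ε : Vec Nat γ) => Type0) Nat (fun (q : Nat) => fun (r : Nat) => fun (θ : Vec Nat q) => fun (ξ : Type0) => ξ) zero (vnil Nat))
  ~> vnil Nat
inferred type:
  Vec Nat zero


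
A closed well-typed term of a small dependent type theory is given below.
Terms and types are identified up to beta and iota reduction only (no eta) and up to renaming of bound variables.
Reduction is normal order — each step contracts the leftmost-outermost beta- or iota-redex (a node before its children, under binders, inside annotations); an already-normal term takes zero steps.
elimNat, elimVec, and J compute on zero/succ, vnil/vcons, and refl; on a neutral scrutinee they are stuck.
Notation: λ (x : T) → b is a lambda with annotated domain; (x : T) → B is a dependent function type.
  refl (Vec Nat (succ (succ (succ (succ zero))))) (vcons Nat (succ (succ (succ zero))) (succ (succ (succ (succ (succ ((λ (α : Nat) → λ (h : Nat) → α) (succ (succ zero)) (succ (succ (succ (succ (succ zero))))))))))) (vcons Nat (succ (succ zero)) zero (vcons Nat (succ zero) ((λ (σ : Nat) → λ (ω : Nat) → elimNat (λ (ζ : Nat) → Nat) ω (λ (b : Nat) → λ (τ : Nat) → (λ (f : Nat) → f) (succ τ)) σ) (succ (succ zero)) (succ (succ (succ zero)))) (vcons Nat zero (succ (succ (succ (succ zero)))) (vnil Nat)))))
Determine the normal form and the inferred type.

resulting normal form:
  refl (Vec Nat (succ (succ (succ (succ zero))))) (vcons Nat (succ (succ (succ zero))) (succ (succ (succ (succ (succ (succ (succ zero))))))) (vcons Nat (succ (succ zero)) zero (vcons Nat (succ zero) (succ (succ (succ (succ (succ zero))))) (vcons Nat zero (succ (succ (succ (succ zero)))) (vnil Nat)))))
the term's type:
  Eq (Vec Nat (succ (succ (succ (succ zero))))) (vcons Nat (succ (succ (succ zero))) (succ (succ (succ (succ (succ (succ (succ zero))))))) (vcons Nat (succ (succ zero)) zero (vcons Nat (succ zero) (succ (succ (succ (succ (succ zero))))) (vcons Nat zero (succ (succ (succ (succ zero)))) (vnil Nat))))) (vcons Nat (succ (succ (succ zero))) (succ (succ (succ (succ (succ (succ (succ zero))))))) (vcons Nat (succ (succ zero)) zero (vcons Nat (succ zero) (succ (succ (succ (succ (succ zero))))) (vcons Nat zero (succ (succ (succ (succ zero)))) (vnil Nat)))))
observation: 13 normal-order steps normalize the term, beginning with a beta-redex.


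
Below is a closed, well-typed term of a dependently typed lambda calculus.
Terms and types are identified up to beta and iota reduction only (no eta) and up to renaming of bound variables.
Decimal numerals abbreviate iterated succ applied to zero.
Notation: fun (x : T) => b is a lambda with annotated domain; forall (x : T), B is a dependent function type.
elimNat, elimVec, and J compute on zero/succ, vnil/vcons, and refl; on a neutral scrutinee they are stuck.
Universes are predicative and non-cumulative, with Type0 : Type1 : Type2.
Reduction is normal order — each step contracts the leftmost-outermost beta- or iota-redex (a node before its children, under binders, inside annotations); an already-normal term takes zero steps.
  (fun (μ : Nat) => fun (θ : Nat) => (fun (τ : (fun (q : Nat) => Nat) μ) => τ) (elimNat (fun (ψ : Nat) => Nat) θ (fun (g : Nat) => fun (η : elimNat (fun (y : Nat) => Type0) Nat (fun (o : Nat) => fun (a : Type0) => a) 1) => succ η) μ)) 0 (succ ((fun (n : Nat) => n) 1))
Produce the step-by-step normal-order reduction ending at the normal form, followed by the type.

reduction (normal order):
  (fun (μ : Nat) => fun (θ : Nat) => (fun (τ : (fun (q : Nat) => Nat) μ) => τ) (elimNat (fun (ψ : Nat) => Nat) θ (fun (g : Nat) => fun (η : elimNat (fun (y : Nat) => Type0) Nat (fun (o : Nat) => fun (a : Type0) => a) 1) => succ η) μ)) 0 (succ ((fun (n : Nat) => n) 1))
  ~> (fun (μ : Nat) => (fun (θ : (fun (τ : Nat) => Nat) 0) => θ) (elimNat (fun (q : Nat) => Nat) μ (fun (ψ : Nat) => fun (g : elimNat (fun (η : Nat) => Type0) Nat (fun (y : Nat) => fun (o : Type0) => o) 1) => succ g) 0)) (succ ((fun (a : Nat) => a) 1))
  ~> (fun (μ : (fun (θ : Nat) => Nat) 0) => μ) (elimNat (fun (τ : Nat) => Nat) (succ ((fun (q : Nat) => q) 1)) (fun (ψ : Nat) => fun (g : elimNat (fun (η : Nat) => Type0) Nat (fun (y : Nat) => fun (o : Type0) => o) 1) => succ g) 0)
  ~> elimNat (fun (μ : Nat) => Nat) (succ ((fun (θ : Nat) => θ) 1)) (fun (τ : Nat) => fun (q : elimNat (fun (ψ : Nat) => Type0) Nat (fun (g : Nat) => fun (η : Type0) => η) 1) => succ q) 0
  ~> succ ((fun (μ : Nat) => μ) 1)
  ~> 2
the term's type:
  Nat


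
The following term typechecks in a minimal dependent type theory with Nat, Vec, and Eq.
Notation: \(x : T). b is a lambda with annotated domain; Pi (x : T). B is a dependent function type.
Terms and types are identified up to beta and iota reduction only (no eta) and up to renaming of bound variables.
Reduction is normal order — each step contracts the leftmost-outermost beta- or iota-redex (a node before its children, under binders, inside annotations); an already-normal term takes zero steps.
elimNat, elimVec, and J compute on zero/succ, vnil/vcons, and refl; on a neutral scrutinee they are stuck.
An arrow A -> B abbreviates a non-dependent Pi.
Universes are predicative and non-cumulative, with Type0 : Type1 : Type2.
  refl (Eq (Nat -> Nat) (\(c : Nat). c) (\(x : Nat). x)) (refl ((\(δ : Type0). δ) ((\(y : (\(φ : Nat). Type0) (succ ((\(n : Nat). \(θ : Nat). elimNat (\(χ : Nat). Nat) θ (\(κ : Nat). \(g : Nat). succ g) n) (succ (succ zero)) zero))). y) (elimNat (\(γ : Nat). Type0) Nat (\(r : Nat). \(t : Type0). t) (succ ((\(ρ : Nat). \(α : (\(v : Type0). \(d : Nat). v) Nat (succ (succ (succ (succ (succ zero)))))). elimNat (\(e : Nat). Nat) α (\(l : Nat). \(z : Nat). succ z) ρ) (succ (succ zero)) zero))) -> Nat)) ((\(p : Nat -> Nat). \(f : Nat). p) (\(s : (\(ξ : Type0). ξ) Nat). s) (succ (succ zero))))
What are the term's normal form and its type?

resulting normal form:
  refl (Eq (Nat -> Nat) (\(c : Nat). c) (\(x : Nat). x)) (refl (Nat -> Nat) (\(δ : Nat). δ))
inferred type:
  Eq (Eq (Nat -> Nat) (\(c : Nat). c) (\(x : Nat). x)) (refl (Nat -> Nat) (\(δ : Nat). δ)) (refl (Nat -> Nat) (\(y : Nat). y))
observation: the leftmost-outermost redex is a beta-redex, and normalization takes 24 steps.


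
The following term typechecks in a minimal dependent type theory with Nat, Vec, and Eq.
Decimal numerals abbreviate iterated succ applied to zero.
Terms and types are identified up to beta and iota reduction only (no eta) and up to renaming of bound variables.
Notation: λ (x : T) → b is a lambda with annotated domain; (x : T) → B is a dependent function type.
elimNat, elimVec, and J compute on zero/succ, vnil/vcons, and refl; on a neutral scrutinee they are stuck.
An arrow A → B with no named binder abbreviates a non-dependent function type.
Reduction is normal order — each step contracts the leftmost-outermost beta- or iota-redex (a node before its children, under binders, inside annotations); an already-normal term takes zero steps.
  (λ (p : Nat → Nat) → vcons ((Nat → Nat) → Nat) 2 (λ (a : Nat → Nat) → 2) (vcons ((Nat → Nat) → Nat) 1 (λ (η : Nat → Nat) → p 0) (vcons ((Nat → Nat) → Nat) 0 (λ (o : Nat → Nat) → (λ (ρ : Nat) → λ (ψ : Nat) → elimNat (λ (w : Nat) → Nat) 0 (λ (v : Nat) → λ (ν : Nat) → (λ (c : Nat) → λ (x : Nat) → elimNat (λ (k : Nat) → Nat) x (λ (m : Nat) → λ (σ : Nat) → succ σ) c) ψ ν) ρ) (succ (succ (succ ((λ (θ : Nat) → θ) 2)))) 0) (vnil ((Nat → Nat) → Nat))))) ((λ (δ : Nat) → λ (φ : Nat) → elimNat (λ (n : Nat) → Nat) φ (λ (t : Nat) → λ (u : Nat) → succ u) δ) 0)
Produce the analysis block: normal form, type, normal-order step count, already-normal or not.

resulting normal form:
  vcons ((Nat → Nat) → Nat) 2 (λ (p : Nat → Nat) → 2) (vcons ((Nat → Nat) → Nat) 1 (λ (a : Nat → Nat) → 0) (vcons ((Nat → Nat) → Nat) 0 (λ (η : Nat → Nat) → 0) (vnil ((Nat → Nat) → Nat))))
the term's type:
  Vec ((Nat → Nat) → Nat) 3
steps to reach normal form (normal order): 35
already normal: no
first redex: a beta-redex


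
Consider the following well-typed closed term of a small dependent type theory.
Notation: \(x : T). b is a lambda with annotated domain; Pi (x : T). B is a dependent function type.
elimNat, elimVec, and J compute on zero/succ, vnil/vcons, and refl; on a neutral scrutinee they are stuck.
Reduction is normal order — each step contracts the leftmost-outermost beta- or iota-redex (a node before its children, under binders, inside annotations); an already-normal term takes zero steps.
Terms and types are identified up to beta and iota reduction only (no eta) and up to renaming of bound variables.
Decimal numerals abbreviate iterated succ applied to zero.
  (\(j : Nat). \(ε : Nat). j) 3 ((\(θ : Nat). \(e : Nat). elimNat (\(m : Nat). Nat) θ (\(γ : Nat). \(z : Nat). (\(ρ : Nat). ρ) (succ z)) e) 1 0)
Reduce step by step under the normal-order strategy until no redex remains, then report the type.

normal-order reduction:
  (\(j : Nat). \(ε : Nat). j) 3 ((\(θ : Nat). \(e : Nat). elimNat (\(m : Nat). Nat) θ (\(γ : Nat). \(z : Nat). (\(ρ : Nat). ρ) (succ z)) e) 1 0)
  ~> (\(j : Nat). 3) ((\(ε : Nat). \(θ : Nat). elimNat (\(e : Nat). Nat) ε (\(m : Nat). \(γ : Nat). (\(z : Nat). z) (succ γ)) θ) 1 0)
  ~> 3
the term's type:
  Nat


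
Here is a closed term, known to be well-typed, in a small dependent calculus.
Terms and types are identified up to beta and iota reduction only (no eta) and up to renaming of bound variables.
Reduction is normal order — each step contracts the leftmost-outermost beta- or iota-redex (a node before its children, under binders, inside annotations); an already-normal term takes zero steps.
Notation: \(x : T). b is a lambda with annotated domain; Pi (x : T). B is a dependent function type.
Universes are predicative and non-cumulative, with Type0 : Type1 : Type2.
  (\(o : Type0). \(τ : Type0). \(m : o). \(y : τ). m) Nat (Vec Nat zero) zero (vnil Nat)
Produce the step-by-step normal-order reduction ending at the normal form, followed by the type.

normal-order reduction sequence:
  (\(o : Type0). \(τ : Type0). \(m : o). \(y : τ). m) Nat (Vec Nat zero) zero (vnil Nat)
  ~> (\(o : Type0). \(τ : Nat). \(m : o). τ) (Vec Nat zero) zero (vnil Nat)
  ~> (\(o : Nat). \(τ : Vec Nat zero). o) zero (vnil Nat)
  ~> (\(o : Vec Nat zero). zero) (vnil Nat)
  ~> zero
the term's type:
  Nat


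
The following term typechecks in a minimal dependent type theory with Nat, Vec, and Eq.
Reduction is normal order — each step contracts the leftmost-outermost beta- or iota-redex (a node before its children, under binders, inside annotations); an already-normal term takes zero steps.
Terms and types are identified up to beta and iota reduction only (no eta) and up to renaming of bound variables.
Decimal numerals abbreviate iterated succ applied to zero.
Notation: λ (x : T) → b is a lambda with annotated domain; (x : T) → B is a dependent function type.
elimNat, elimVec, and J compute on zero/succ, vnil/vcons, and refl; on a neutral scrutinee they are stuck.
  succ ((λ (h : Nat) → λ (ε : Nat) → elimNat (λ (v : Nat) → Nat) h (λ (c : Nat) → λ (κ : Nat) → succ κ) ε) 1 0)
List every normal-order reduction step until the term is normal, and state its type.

normal-order reduction:
  succ ((λ (h : Nat) → λ (ε : Nat) → elimNat (λ (v : Nat) → Nat) h (λ (c : Nat) → λ (κ : Nat) → succ κ) ε) 1 0)
  ~> succ ((λ (h : Nat) → elimNat (λ (ε : Nat) → Nat) 1 (λ (v : Nat) → λ (c : Nat) → succ c) h) 0)
  ~> succ (elimNat (λ (h : Nat) → Nat) 1 (λ (ε : Nat) → λ (v : Nat) → succ v) 0)
  ~> 2
type:
  Nat


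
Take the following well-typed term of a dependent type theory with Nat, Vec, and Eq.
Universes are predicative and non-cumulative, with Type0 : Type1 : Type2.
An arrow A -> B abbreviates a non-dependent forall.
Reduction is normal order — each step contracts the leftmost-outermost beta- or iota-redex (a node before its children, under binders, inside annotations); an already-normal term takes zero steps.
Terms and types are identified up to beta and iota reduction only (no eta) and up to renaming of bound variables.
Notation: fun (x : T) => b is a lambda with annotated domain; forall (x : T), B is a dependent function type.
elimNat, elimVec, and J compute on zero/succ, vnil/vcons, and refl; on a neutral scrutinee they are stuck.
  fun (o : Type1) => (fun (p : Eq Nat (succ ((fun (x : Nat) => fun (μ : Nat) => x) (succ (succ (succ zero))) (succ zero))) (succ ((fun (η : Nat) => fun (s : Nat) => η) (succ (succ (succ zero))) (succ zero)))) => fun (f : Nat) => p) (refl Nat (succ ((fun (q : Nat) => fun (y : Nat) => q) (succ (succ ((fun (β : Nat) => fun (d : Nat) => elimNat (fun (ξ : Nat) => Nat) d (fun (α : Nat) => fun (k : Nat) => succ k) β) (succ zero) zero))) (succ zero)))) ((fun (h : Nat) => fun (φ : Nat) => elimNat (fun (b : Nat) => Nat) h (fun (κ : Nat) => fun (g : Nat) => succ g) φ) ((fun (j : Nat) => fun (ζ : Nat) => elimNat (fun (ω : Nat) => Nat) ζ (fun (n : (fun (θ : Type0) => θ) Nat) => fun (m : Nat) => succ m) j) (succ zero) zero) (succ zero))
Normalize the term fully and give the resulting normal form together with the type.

normal form:
  fun (o : Type1) => refl Nat (succ (succ (succ (succ zero))))
the term's type:
  Type1 -> Eq Nat (succ (succ (succ (succ zero)))) (succ (succ (succ (succ zero))))


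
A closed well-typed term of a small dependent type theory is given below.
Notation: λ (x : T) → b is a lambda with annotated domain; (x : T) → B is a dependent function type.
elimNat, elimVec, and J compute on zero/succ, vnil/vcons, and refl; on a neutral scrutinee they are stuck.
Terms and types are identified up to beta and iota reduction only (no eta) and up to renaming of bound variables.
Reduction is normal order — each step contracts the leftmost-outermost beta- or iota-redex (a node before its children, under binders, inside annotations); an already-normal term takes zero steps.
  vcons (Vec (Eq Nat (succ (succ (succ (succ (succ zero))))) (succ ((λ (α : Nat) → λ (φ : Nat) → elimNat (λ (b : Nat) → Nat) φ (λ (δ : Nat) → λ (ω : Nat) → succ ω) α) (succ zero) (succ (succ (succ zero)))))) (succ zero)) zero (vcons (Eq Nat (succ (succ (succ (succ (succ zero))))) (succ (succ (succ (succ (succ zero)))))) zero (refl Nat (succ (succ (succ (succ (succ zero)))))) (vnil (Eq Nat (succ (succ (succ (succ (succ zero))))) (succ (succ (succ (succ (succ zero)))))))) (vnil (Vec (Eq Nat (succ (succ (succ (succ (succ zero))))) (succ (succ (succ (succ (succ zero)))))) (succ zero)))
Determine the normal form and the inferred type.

reduced normal form:
  vcons (Vec (Eq Nat (succ (succ (succ (succ (succ zero))))) (succ (succ (succ (succ (succ zero)))))) (succ zero)) zero (vcons (Eq Nat (succ (succ (succ (succ (succ zero))))) (succ (succ (succ (succ (succ zero)))))) zero (refl Nat (succ (succ (succ (succ (succ zero)))))) (vnil (Eq Nat (succ (succ (succ (succ (succ zero))))) (succ (succ (succ (succ (succ zero)))))))) (vnil (Vec (Eq Nat (succ (succ (succ (succ (succ zero))))) (succ (succ (succ (succ (succ zero)))))) (succ zero)))
type:
  Vec (Vec (Eq Nat (succ (succ (succ (succ (succ zero))))) (succ (succ (succ (succ (succ zero)))))) (succ zero)) (succ zero)
observation: normalization takes exactly 6 steps under the normal-order strategy.


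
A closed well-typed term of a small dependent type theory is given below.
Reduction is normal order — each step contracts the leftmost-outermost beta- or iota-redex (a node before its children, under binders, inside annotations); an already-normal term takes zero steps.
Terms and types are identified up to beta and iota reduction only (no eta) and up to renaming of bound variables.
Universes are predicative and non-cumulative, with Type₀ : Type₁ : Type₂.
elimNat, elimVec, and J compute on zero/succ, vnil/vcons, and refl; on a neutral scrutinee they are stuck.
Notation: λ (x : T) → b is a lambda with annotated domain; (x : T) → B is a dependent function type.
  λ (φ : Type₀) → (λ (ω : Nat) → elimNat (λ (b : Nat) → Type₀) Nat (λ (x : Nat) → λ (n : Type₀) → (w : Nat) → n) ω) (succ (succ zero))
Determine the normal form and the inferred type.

reduced normal form:
  λ (φ : Type₀) → (ω : Nat) → (b : Nat) → Nat
the term's type:
  (φ : Type₀) → Type₀


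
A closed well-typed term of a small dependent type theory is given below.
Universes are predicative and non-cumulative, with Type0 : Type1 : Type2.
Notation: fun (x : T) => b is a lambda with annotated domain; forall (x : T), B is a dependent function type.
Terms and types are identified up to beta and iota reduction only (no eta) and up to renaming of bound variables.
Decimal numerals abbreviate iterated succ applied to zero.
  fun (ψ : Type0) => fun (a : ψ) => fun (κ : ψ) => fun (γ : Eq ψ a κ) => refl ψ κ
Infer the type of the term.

inferred type:
  forall (ψ : Type0), forall (a : ψ), forall (κ : ψ), forall (γ : Eq ψ a κ), Eq ψ κ κ


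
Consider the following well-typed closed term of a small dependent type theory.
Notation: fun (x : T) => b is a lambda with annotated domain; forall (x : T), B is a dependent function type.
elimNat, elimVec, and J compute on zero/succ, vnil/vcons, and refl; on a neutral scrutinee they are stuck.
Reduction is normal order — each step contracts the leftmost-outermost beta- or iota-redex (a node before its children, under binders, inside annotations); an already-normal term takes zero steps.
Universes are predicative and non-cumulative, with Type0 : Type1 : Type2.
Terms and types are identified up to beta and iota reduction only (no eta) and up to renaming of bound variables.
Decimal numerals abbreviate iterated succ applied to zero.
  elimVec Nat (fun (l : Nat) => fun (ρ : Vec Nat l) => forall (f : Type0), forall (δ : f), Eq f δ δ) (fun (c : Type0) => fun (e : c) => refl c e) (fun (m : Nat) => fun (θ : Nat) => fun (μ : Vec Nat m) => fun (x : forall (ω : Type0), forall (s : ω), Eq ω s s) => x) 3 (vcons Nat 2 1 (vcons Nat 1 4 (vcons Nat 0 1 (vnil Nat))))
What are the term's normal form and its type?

resulting normal form:
  fun (l : Type0) => fun (ρ : l) => refl l ρ
inferred type:
  forall (l : Type0), forall (ρ : l), Eq l ρ ρ


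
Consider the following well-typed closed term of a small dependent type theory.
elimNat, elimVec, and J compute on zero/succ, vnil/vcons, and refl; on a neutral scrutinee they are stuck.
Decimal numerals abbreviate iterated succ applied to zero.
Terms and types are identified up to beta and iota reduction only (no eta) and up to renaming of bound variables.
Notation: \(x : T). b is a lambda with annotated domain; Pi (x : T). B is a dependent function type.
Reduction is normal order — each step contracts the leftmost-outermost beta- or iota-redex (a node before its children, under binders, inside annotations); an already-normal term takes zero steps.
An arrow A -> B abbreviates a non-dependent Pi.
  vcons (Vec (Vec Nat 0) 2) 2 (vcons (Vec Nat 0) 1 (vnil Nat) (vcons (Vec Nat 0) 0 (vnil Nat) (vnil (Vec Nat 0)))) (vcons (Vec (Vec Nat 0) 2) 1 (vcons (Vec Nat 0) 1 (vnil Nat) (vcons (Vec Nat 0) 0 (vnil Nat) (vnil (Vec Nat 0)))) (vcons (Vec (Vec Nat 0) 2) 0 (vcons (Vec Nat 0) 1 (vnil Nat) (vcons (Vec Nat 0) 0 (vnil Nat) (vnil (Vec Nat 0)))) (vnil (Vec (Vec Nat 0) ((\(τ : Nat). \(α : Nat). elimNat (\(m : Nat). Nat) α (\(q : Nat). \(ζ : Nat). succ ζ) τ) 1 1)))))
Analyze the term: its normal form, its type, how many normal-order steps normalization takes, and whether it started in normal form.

normal form:
  vcons (Vec (Vec Nat 0) 2) 2 (vcons (Vec Nat 0) 1 (vnil Nat) (vcons (Vec Nat 0) 0 (vnil Nat) (vnil (Vec Nat 0)))) (vcons (Vec (Vec Nat 0) 2) 1 (vcons (Vec Nat 0) 1 (vnil Nat) (vcons (Vec Nat 0) 0 (vnil Nat) (vnil (Vec Nat 0)))) (vcons (Vec (Vec Nat 0) 2) 0 (vcons (Vec Nat 0) 1 (vnil Nat) (vcons (Vec Nat 0) 0 (vnil Nat) (vnil (Vec Nat 0)))) (vnil (Vec (Vec Nat 0) 2))))
inferred type:
  Vec (Vec (Vec Nat 0) 2) 3
normal-order step count: 6
started in normal form: no
first contracted redex: a beta-redex


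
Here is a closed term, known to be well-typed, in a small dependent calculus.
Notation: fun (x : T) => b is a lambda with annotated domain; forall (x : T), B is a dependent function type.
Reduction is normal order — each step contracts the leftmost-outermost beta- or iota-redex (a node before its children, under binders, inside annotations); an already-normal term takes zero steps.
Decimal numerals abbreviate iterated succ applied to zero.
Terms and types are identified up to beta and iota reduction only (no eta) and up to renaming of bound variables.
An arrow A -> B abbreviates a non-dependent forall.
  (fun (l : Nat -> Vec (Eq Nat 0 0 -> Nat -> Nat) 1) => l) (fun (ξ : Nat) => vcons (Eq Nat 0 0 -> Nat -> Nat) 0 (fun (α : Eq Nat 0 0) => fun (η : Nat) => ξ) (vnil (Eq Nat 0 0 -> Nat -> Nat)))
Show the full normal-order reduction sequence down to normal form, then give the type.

normal-order reduction sequence:
  (fun (l : Nat -> Vec (Eq Nat 0 0 -> Nat -> Nat) 1) => l) (fun (ξ : Nat) => vcons (Eq Nat 0 0 -> Nat -> Nat) 0 (fun (α : Eq Nat 0 0) => fun (η : Nat) => ξ) (vnil (Eq Nat 0 0 -> Nat -> Nat)))
  ~> fun (l : Nat) => vcons (Eq Nat 0 0 -> Nat -> Nat) 0 (fun (ξ : Eq Nat 0 0) => fun (α : Nat) => l) (vnil (Eq Nat 0 0 -> Nat -> Nat))
the term's type:
  Nat -> Vec (Eq Nat 0 0 -> Nat -> Nat) 1


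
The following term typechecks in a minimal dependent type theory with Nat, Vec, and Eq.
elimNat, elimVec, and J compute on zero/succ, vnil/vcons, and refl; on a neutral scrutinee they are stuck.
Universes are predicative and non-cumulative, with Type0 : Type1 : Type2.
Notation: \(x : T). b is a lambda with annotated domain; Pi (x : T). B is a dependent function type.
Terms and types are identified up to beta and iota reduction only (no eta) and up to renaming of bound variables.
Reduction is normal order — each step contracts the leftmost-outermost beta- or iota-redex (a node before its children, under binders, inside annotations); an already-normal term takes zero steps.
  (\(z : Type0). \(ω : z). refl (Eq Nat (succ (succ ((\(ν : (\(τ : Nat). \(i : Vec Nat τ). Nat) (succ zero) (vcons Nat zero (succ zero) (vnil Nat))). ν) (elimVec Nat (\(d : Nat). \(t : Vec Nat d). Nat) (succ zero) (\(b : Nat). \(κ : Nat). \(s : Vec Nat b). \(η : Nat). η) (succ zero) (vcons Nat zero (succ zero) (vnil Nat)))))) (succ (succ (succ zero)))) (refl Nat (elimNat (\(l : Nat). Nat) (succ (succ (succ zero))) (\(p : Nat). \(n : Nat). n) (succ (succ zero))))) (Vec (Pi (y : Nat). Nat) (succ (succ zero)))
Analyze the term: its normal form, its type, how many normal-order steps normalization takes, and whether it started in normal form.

reduced normal form:
  \(z : Vec (Pi (ω : Nat). Nat) (succ (succ zero))). refl (Eq Nat (succ (succ (succ zero))) (succ (succ (succ zero)))) (refl Nat (succ (succ (succ zero))))
the term's type:
  Pi (z : Vec (Pi (ω : Nat). Nat) (succ (succ zero))). Eq (Eq Nat (succ (succ (succ zero))) (succ (succ (succ zero)))) (refl Nat (succ (succ (succ zero)))) (refl Nat (succ (succ (succ zero))))
reduction steps (normal order): 15
started in normal form: no
first contracted redex: a beta-redex


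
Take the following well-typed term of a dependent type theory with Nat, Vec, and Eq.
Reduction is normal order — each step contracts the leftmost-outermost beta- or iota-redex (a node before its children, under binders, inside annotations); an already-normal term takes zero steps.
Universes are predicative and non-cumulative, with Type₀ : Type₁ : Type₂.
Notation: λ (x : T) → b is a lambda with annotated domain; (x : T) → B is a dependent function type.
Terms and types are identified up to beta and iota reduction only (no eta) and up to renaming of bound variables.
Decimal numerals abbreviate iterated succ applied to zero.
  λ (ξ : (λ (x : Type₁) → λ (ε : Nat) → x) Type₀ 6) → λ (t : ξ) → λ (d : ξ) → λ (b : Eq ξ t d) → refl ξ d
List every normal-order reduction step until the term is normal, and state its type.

normal-order reduction:
  λ (ξ : (λ (x : Type₁) → λ (ε : Nat) → x) Type₀ 6) → λ (t : ξ) → λ (d : ξ) → λ (b : Eq ξ t d) → refl ξ d
  ~> λ (ξ : (λ (x : Nat) → Type₀) 6) → λ (ε : ξ) → λ (t : ξ) → λ (d : Eq ξ ε t) → refl ξ t
  ~> λ (ξ : Type₀) → λ (x : ξ) → λ (ε : ξ) → λ (t : Eq ξ x ε) → refl ξ ε
the term's type:
  (ξ : Type₀) → (x : ξ) → (ε : ξ) → (t : Eq ξ x ε) → Eq ξ ε ε


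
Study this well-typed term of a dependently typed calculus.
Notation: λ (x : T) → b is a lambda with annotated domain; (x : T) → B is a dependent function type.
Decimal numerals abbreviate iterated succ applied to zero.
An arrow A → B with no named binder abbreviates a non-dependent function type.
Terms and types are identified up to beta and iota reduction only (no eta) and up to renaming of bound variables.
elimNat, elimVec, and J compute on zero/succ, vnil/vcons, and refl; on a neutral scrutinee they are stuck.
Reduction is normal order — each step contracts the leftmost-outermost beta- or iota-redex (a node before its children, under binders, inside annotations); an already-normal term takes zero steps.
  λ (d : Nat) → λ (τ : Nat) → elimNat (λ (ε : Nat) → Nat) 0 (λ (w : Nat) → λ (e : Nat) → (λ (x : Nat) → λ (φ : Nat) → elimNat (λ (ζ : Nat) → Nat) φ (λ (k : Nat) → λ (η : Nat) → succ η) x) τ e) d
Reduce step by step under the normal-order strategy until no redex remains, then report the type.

normal-order reduction sequence:
  λ (d : Nat) → λ (τ : Nat) → elimNat (λ (ε : Nat) → Nat) 0 (λ (w : Nat) → λ (e : Nat) → (λ (x : Nat) → λ (φ : Nat) → elimNat (λ (ζ : Nat) → Nat) φ (λ (k : Nat) → λ (η : Nat) → succ η) x) τ e) d
  ~> λ (d : Nat) → λ (τ : Nat) → elimNat (λ (ε : Nat) → Nat) 0 (λ (w : Nat) → λ (e : Nat) → (λ (x : Nat) → elimNat (λ (φ : Nat) → Nat) x (λ (ζ : Nat) → λ (k : Nat) → succ k) τ) e) d
  ~> λ (d : Nat) → λ (τ : Nat) → elimNat (λ (ε : Nat) → Nat) 0 (λ (w : Nat) → λ (e : Nat) → elimNat (λ (x : Nat) → Nat) e (λ (φ : Nat) → λ (ζ : Nat) → succ ζ) τ) d
type:
  Nat → Nat → Nat


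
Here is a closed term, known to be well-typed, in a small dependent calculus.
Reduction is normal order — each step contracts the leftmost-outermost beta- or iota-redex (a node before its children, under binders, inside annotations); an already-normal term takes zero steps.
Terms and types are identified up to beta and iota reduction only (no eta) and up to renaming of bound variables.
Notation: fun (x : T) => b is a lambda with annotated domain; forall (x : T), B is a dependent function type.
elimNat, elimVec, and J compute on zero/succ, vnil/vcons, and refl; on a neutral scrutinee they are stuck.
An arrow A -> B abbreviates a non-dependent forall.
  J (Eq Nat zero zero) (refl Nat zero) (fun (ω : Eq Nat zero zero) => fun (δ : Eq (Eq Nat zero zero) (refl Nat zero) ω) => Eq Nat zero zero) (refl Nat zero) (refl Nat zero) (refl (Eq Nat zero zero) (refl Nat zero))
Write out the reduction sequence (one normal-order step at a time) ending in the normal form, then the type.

normal-order reduction sequence:
  J (Eq Nat zero zero) (refl Nat zero) (fun (ω : Eq Nat zero zero) => fun (δ : Eq (Eq Nat zero zero) (refl Nat zero) ω) => Eq Nat zero zero) (refl Nat zero) (refl Nat zero) (refl (Eq Nat zero zero) (refl Nat zero))
  ~> refl Nat zero
the term's type:
  Eq Nat zero zero


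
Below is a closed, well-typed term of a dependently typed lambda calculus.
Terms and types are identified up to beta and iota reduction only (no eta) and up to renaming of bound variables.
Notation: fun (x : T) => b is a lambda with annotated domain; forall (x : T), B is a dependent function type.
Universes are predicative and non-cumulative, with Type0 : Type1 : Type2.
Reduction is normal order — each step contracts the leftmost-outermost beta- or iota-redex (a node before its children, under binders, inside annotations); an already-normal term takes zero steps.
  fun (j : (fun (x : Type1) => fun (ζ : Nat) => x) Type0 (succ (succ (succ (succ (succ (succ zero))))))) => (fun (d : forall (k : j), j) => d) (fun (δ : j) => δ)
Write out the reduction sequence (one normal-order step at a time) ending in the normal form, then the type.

reduction (normal order):
  fun (j : (fun (x : Type1) => fun (ζ : Nat) => x) Type0 (succ (succ (succ (succ (succ (succ zero))))))) => (fun (d : forall (k : j), j) => d) (fun (δ : j) => δ)
  ~> fun (j : (fun (x : Nat) => Type0) (succ (succ (succ (succ (succ (succ zero))))))) => (fun (ζ : forall (d : j), j) => ζ) (fun (k : j) => k)
  ~> fun (j : Type0) => (fun (x : forall (ζ : j), j) => x) (fun (d : j) => d)
  ~> fun (j : Type0) => fun (x : j) => x
type:
  forall (j : Type0), forall (x : j), j


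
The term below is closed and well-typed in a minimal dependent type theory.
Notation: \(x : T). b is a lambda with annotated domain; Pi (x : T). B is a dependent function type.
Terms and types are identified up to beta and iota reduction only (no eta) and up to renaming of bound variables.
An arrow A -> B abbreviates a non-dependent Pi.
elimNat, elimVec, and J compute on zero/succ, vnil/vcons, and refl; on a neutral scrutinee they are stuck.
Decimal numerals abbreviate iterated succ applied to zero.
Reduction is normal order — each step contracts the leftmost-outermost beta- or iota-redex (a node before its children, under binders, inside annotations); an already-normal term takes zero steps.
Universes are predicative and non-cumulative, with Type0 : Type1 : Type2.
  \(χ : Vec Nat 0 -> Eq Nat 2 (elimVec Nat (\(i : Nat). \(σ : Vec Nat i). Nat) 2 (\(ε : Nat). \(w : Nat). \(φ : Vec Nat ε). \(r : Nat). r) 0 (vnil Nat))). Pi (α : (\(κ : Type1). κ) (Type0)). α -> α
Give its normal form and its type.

reduced normal form:
  \(χ : Vec Nat 0 -> Eq Nat 2 2). Pi (i : Type0). i -> i
the term's type:
  (Vec Nat 0 -> Eq Nat 2 2) -> Type1
observation: 2 normal-order steps separate the term from its normal form.


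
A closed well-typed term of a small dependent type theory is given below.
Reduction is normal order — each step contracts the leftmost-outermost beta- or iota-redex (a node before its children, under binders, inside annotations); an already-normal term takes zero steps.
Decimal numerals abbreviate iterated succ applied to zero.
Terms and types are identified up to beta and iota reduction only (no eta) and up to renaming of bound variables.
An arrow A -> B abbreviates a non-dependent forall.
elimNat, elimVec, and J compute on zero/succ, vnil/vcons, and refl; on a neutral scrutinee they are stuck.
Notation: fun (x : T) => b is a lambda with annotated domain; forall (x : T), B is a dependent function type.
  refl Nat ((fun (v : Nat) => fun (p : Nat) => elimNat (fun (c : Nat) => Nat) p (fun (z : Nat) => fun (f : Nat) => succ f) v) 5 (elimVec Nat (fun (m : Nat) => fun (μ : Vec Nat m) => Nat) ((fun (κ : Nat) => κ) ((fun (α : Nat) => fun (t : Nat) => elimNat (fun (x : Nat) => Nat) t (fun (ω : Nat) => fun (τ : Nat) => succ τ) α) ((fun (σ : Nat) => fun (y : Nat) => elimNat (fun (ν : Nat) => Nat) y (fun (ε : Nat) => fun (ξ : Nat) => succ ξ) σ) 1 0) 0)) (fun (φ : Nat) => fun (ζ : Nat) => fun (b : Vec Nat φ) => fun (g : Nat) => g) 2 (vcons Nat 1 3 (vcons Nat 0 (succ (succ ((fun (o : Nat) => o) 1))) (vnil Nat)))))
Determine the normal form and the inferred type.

normal form:
  refl Nat 6
inferred type:
  Eq Nat 6 6


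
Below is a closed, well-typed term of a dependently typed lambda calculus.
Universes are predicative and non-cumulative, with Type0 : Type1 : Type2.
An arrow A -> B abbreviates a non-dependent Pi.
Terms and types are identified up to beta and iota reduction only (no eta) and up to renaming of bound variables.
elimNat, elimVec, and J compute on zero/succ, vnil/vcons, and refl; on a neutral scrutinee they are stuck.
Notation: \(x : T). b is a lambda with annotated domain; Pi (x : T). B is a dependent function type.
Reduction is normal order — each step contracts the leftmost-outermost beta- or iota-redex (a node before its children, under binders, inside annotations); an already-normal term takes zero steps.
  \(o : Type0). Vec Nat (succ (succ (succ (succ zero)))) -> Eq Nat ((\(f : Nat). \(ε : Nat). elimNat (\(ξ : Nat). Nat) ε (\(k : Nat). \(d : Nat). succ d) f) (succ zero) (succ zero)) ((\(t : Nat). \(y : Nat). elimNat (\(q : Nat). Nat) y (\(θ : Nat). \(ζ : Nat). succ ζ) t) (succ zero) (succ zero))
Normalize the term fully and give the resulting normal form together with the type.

normal form:
  \(o : Type0). Vec Nat (succ (succ (succ (succ zero)))) -> Eq Nat (succ (succ zero)) (succ (succ zero))
type:
  Type0 -> Type0
observation: the term reaches its normal form after 12 normal-order steps.
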